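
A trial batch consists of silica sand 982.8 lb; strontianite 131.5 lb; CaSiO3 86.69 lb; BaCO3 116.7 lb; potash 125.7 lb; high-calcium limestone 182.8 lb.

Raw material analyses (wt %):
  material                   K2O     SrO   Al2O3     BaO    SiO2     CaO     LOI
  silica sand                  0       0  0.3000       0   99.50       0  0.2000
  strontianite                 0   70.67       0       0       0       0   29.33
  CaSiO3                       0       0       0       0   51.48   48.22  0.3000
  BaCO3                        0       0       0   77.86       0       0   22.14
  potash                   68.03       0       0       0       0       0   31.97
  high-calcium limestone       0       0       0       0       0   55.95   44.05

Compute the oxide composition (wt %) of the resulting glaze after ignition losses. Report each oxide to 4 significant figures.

Values along the way appear, rounded to four significant figures, when written out; every computation keeps full precision through the solve. Each reported value takes just one rounding; derived quantities (totals, the six compositions, yield, LOI, glass mass) are computed from the batch weights at 1439 lb of glass at full float precision, exactly as printed in either problem or answer.
Oxide masses out of the charge:
  K2O: 125.7·0.6803 = 85.51 lb
  SrO: 131.5·0.7067 = 92.93 lb
  Al2O3: 982.8·0.003000 = 2.948 lb
  BaO: 116.7·0.7786 = 90.86 lb
  SiO2: 982.8·0.9950 + 86.69·0.5148 = 1023 lb
  CaO: 86.69·0.4822 + 182.8·0.5595 = 144.1 lb
LOI: 982.8·0.002000 + 131.5·0.2933 + 86.69·0.003000 + 116.7·0.2214 + 125.7·0.3197 + 182.8·0.4405 = 187.3 lb
The glass mass, total less LOI, = 1626 − 187.3 = 1439 lb (matching Σ of the oxides)
each oxide over glass, ×100, is wt %

Glass mass = 1439 lb (batch 1626 − LOI 187.3).
Composition: K2O 5.943%, SrO 6.459%, Al2O3 0.2049%, BaO 6.315%, SiO2 71.06%, CaO 10.01%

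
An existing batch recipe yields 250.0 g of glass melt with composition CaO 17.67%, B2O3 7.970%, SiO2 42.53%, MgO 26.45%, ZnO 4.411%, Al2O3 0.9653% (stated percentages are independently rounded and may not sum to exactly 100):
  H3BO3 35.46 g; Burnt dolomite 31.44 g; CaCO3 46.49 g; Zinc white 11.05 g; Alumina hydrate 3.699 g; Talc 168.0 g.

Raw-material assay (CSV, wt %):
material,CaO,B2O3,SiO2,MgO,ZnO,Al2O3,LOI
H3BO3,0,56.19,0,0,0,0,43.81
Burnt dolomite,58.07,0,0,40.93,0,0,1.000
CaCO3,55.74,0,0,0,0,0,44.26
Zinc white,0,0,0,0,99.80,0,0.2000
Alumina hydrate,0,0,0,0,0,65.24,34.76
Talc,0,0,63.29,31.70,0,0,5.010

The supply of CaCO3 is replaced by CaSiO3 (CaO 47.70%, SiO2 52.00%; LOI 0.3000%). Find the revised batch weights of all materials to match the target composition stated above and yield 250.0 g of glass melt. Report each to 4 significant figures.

The working math carries full float precision at every stage; intermediates are printed (rounded to four significant figures) across the worked steps; each reported figure is rounded a single time; the derived quantities, which include yield, totals, net glass mass, the six compositions, ignition loss, are re-derived at full float precision, as they appear in the problem or answer text, starting from the weights for 250.0 g of glass.
Oxide mass targets, per 250.0 g glass melt:
  CaO: 17.67% × 250.0 = 44.18 g
  B2O3: 7.970% × 250.0 = 19.92 g
  SiO2: 42.53% × 250.0 = 106.3 g
  MgO: 26.45% × 250.0 = 66.12 g
  ZnO: 4.411% × 250.0 = 11.03 g
  Al2O3: 0.9653% × 250.0 = 2.413 g
Balance tally, oxide-wise, from the weights as reported, at the basis given (sum by sum, the targets are met once rounding is allowed for):
  CaO: 50.92·0.5807 + 30.61·0.4770 = 44.17 g (target 44.18 g)
  B2O3: 35.46·0.5619 = 19.92 g (target 19.92 g)
  SiO2: 30.61·0.5200 + 142.8·0.6329 = 106.3 g (target 106.3 g)
  MgO: 50.92·0.4093 + 142.8·0.3170 = 66.11 g (target 66.12 g)
  ZnO: 11.05·0.9980 = 11.03 g (target 11.03 g)
  Al2O3: 3.699·0.6524 = 2.413 g (target 2.413 g)
Consistency of the glass mass: net batch after ignition = 249.9 g (targets for the oxides total 250.0 g; basis as stated: 250.0 g — differing by rounding only).
Summing the batch: Σ batch = 274.5 g; the LOI term Σ batch·LOI equals 24.60 g; as yield: glass ÷ batch → 91.04%.

Revised batch per 250.0 g glass melt:
  H3BO3: 35.46 g
  Burnt dolomite: 50.92 g
  CaSiO3: 30.61 g
  Zinc white: 11.05 g
  Alumina hydrate: 3.699 g
  Talc: 142.8 g
Total batch = 274.5 g; LOI loss = 24.60 g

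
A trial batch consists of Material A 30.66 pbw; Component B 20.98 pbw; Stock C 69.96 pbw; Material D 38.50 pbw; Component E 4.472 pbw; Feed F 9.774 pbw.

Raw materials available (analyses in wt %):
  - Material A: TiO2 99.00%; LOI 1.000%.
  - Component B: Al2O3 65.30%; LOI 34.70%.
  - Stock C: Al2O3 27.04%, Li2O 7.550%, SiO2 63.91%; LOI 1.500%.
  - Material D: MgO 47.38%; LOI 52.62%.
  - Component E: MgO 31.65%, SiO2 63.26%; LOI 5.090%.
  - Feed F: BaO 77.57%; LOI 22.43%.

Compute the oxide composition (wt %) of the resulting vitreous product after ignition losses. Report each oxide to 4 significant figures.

Mid-chain values are displayed rounded off to 4 significant figures in the printout; the whole derivation holds full float precision throughout. Every reported figure receives exactly one rounding; derived quantities, including glass mass, yield, the totals, the six compositions, LOI, are computed using the weight values per 143.0 pbw of glass at full precision as written in question or answer.
What the batch supplies per oxide:
  MgO: 38.50·0.4738 + 4.472·0.3165 = 19.66 pbw
  TiO2: 30.66·0.9900 = 30.35 pbw
  BaO: 9.774·0.7757 = 7.582 pbw
  Al2O3: 20.98·0.6530 + 69.96·0.2704 = 32.62 pbw
  Li2O: 69.96·0.07550 = 5.282 pbw
  SiO2: 69.96·0.6391 + 4.472·0.6326 = 47.54 pbw
LOI: 30.66·0.01000 + 20.98·0.3470 + 69.96·0.01500 + 38.50·0.5262 + 4.472·0.05090 + 9.774·0.2243 = 31.31 pbw
Glass mass = batch − LOI = 174.3 − 31.31 = 143.0 pbw (= the summed oxide contributions)
wt % = oxide mass / glass mass × 100

Glass mass = 143.0 pbw (batch 174.3 − LOI 31.31).
Composition: MgO 13.74%, TiO2 21.22%, BaO 5.301%, Al2O3 22.80%, Li2O 3.693%, SiO2 33.24%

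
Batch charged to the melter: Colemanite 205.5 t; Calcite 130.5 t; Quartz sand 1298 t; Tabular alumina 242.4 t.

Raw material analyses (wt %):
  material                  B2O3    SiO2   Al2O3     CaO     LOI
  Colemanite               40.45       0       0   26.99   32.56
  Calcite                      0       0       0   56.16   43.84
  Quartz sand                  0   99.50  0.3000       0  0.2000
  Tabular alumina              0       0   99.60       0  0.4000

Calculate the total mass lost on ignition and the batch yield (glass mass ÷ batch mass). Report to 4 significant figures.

Each numeric step holds full float precision from start to finish — values along the way are displayed, rounded to 4 significant figures, as written; every reported value sees exactly one rounding; all derived quantities (net glass mass, four oxide percentages, the yield, LOI, the totals) are carried from the batch weights at 1749 t of glass in full precision, as given in the problem or the answer.
Loss on ignition, line by line:
  Colemanite: 205.5 × 0.3256 = 66.91 t
  Calcite: 130.5 × 0.4384 = 57.21 t
  Quartz sand: 1298 × 0.002000 = 2.596 t
  Tabular alumina: 242.4 × 0.004000 = 0.9696 t
Total LOI = 127.7 t
Glass = batch − LOI = 1876 − 127.7 = 1749 t

LOI loss = 127.7 t; glass = 1749 t; yield = 93.20%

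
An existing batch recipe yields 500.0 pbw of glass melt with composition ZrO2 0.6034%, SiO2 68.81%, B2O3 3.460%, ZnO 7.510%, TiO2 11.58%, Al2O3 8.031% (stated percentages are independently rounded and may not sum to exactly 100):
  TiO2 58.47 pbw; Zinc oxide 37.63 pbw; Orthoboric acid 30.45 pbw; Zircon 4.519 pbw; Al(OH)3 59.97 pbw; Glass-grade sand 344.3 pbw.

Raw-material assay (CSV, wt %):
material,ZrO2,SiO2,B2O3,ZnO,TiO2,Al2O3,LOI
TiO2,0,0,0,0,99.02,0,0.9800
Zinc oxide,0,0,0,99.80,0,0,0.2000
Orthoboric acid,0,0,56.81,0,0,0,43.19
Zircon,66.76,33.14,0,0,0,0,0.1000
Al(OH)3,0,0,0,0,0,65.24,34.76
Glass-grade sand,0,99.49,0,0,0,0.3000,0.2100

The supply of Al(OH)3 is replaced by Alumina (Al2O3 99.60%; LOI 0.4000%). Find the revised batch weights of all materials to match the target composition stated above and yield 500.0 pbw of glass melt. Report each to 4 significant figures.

All internal work maintains full float precision all the way through. In-progress results are printed rounded off to 4 significant digits at each printed step. Exactly one rounding lands on every reported number; derived quantities are rebuilt starting from the weights on 500.0 pbw of glass in full float precision (glass mass, the yield, six oxide percentages, ignition loss, the totals) as set out in question or answer.
The oxide mass targets at 500.0 pbw glass melt:
  ZrO2: 0.6034% × 500.0 = 3.017 pbw
  SiO2: 68.81% × 500.0 = 344.0 pbw
  B2O3: 3.460% × 500.0 = 17.30 pbw
  ZnO: 7.510% × 500.0 = 37.55 pbw
  TiO2: 11.58% × 500.0 = 57.90 pbw
  Al2O3: 8.031% × 500.0 = 40.16 pbw
A balance pass over the oxides, per the reported batch figures, on the stated basis (summed amounts equal target values inside rounding margins):
  ZrO2: 4.519·0.6676 = 3.017 pbw (target 3.017 pbw)
  SiO2: 4.519·0.3314 + 344.3·0.9949 = 344.0 pbw (target 344.0 pbw)
  B2O3: 30.45·0.5681 = 17.30 pbw (target 17.30 pbw)
  ZnO: 37.63·0.9980 = 37.55 pbw (target 37.55 pbw)
  TiO2: 58.47·0.9902 = 57.90 pbw (target 57.90 pbw)
  Al2O3: 39.28·0.9960 + 344.3·0.003000 = 40.16 pbw (target 40.16 pbw)
Glass-mass sanity pass: total charge less LOI = 500.0 pbw (summing oxide targets gives 500.0 pbw; against the stated basis, 500.0 pbw — gaps are rounding artifacts).
Adding the batch up: Σ batch = 514.6 pbw; LOI removed, Σ of batch·LOI: 14.68 pbw; as yield: glass ÷ batch → 97.15%.

Revised batch per 500.0 pbw glass melt:
  TiO2: 58.47 pbw
  Zinc oxide: 37.63 pbw
  Orthoboric acid: 30.45 pbw
  Zircon: 4.519 pbw
  Alumina: 39.28 pbw
  Glass-grade sand: 344.3 pbw
Total batch = 514.6 pbw; LOI loss = 14.68 pbw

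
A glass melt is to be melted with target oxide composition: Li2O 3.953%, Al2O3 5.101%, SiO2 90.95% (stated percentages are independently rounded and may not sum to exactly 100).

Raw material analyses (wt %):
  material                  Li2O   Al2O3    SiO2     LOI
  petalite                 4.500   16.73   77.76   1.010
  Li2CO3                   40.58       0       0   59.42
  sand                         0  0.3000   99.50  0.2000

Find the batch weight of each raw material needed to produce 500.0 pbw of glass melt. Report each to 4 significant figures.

Working values appear rounded off to 4 significant digits as written; the whole derivation runs at full float precision at all times; a single rounding produces every reported figure — all derived quantities are computed in full precision (the totals, net glass mass, three oxide percentages, the yield, ignition loss) from the batch weights for 500.0 pbw of glass, as set out in the problem or answer text.
The oxide mass targets at 500.0 pbw glass melt:
  Li2O: 3.953% × 500.0 = 19.76 pbw
  Al2O3: 5.101% × 500.0 = 25.50 pbw
  SiO2: 90.95% × 500.0 = 454.8 pbw
Per-oxide balance check given the weights on record, on the stated basis (sums match the target masses modulo rounding of the values):
  Li2O: 146.3·0.04500 + 32.48·0.4058 = 19.76 pbw (target 19.76 pbw)
  Al2O3: 146.3·0.1673 + 342.7·0.003000 = 25.50 pbw (target 25.50 pbw)
  SiO2: 146.3·0.7776 + 342.7·0.9950 = 454.7 pbw (target 454.8 pbw)
Glass mass check: total batch − LOI = 500.0 pbw (the targets, summed, come to 500.0 pbw; against the stated basis, 500.0 pbw — any gap is answer rounding).
Total batch = Σ batch = 521.5 pbw; loss to ignition Σ batch·LOI = 21.46 pbw; yield, glass over the total, = 95.88%.

Batch per 500.0 pbw glass melt:
  petalite: 146.3 pbw
  Li2CO3: 32.48 pbw
  sand: 342.7 pbw
Total batch = 521.5 pbw; LOI loss = 21.46 pbw; yield = 95.88%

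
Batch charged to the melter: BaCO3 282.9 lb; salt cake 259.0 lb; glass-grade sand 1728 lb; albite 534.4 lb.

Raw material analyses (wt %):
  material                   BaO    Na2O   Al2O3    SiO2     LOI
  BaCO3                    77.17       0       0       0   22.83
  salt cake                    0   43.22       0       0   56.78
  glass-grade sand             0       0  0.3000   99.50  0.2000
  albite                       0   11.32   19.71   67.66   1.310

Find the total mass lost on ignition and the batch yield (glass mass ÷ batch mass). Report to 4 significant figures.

Values along the way appear with 4-significant-figure rounding in the working — each numeric step carries full precision all the way through. Exactly one rounding goes into every reported value; the derived quantities (four oxide percentages, net glass mass, the yield, LOI, the totals) are recomputed at full precision starting from the weights for 2582 lb of glass precisely as stated by problem or answer.
Material-by-material LOI:
  BaCO3: 282.9 × 0.2283 = 64.59 lb
  salt cake: 259.0 × 0.5678 = 147.1 lb
  glass-grade sand: 1728 × 0.002000 = 3.456 lb
  albite: 534.4 × 0.01310 = 7.001 lb
Total LOI = 222.1 lb
Glass = batch − LOI = 2804 − 222.1 = 2582 lb

LOI loss = 222.1 lb; glass = 2582 lb; yield = 92.08%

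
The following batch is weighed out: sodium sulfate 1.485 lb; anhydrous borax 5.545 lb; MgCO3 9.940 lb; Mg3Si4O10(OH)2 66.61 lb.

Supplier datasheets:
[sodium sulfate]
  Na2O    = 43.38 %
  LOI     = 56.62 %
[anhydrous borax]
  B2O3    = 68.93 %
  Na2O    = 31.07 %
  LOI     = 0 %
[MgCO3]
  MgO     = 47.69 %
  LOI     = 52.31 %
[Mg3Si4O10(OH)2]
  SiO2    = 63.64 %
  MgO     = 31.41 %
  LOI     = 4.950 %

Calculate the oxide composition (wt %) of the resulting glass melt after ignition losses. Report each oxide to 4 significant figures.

Glass mass = 74.24 lb (batch 83.58 − LOI 9.338).
Composition: B2O3 5.148%, Na2O 3.188%, SiO2 57.10%, MgO 34.57%

Values along the way are printed, with 4-significant-digit rounding, at each printed step. All internal work maintains full precision in every operation. Every reported result takes a single rounding — the derived quantities are re-derived in full precision (the totals, the yield, four oxide percentages, LOI, glass mass) from the weighed amounts on 74.24 lb of glass as written in the question or the answer.
Mass of each oxide from the mix:
  B2O3: 5.545·0.6893 = 3.822 lb
  Na2O: 1.485·0.4338 + 5.545·0.3107 = 2.367 lb
  SiO2: 66.61·0.6364 = 42.39 lb
  MgO: 9.940·0.4769 + 66.61·0.3141 = 25.66 lb
LOI: 1.485·0.5662 + 9.940·0.5231 + 66.61·0.04950 = 9.338 lb
Resulting glass, batch − LOI: 83.58 − 9.338 = 74.24 lb (the oxide masses sum to this)
wt % = 100 × oxide mass / glass mass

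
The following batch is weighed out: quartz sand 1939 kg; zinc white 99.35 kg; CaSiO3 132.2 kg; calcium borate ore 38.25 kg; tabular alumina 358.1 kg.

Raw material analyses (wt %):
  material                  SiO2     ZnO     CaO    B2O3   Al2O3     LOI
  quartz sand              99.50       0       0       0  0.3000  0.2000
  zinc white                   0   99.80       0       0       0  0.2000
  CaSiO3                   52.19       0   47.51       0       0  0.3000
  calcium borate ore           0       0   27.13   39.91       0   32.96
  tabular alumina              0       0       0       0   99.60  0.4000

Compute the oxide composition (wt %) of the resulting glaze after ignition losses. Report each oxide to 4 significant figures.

Each numeric step maintains exact precision through every step; mid-chain values are printed rounded off to 4 significant digits within the worked lines; each reported value takes a single rounding — the derived quantities (yield, the five compositions, LOI, net glass mass, totals) are carried in full precision from the weighed amounts at 2548 kg of glass as given in problem or answer.
Mass of each oxide from the mix:
  SiO2: 1939·0.9950 + 132.2·0.5219 = 1998 kg
  ZnO: 99.35·0.9980 = 99.15 kg
  CaO: 132.2·0.4751 + 38.25·0.2713 = 73.19 kg
  B2O3: 38.25·0.3991 = 15.27 kg
  Al2O3: 1939·0.003000 + 358.1·0.9960 = 362.5 kg
LOI: 1939·0.002000 + 99.35·0.002000 + 132.2·0.003000 + 38.25·0.3296 + 358.1·0.004000 = 18.51 kg
The glass mass, total less LOI, = 2567 − 18.51 = 2548 kg (matching Σ of the oxides)
percent share: oxide ÷ glass, ×100

Glass mass = 2548 kg (batch 2567 − LOI 18.51).
Composition: SiO2 78.41%, ZnO 3.891%, CaO 2.872%, B2O3 0.5990%, Al2O3 14.22%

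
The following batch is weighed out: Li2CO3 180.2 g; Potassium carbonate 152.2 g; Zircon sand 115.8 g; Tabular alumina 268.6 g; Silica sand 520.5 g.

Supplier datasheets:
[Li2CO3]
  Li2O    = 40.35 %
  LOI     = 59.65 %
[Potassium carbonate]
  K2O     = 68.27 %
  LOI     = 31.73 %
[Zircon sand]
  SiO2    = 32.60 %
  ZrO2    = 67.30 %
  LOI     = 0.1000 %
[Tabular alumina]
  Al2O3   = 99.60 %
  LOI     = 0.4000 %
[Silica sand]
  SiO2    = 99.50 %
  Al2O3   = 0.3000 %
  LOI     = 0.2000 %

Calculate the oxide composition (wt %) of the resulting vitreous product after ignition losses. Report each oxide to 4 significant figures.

Glass mass = 1079 g (batch 1237 − LOI 158.0).
Composition: Li2O 6.737%, SiO2 51.48%, K2O 9.627%, ZrO2 7.221%, Al2O3 24.93%

Exact precision is kept at all times — values along the way are printed, rounded to four significant figures, at each printed step; every reported number sees exactly one rounding. The derived quantities (five oxide percentages, LOI, the yield, glass mass, totals) are re-derived at exact precision using the weight values for 1079 g of glass as quoted within the problem or answer text.
Delivered oxide masses:
  Li2O: 180.2·0.4035 = 72.71 g
  SiO2: 115.8·0.3260 + 520.5·0.9950 = 555.6 g
  K2O: 152.2·0.6827 = 103.9 g
  ZrO2: 115.8·0.6730 = 77.93 g
  Al2O3: 268.6·0.9960 + 520.5·0.003000 = 269.1 g
LOI: 180.2·0.5965 + 152.2·0.3173 + 115.8·0.001000 + 268.6·0.004000 + 520.5·0.002000 = 158.0 g
Resulting glass, batch − LOI: 1237 − 158.0 = 1079 g (consistent with Σ oxide mass)
wt % = oxide mass / glass mass × 100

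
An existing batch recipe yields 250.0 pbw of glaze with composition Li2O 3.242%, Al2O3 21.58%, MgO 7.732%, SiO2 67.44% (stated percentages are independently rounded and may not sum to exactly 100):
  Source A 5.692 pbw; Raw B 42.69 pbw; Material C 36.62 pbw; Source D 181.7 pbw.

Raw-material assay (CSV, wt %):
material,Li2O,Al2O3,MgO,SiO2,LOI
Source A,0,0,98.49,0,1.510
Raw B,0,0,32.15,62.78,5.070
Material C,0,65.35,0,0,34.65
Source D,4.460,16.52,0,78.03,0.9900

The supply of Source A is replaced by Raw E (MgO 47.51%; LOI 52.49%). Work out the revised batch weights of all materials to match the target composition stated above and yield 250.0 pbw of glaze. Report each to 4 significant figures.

All arithmetic carries full precision through the solve; values along the way are shown rounded to 4 significant digits as written. A single rounding yields every reported number — derived quantities are carried in full precision (the yield, ignition loss, four oxide percentages, glass mass, the totals) from the weighed amounts at 250.0 pbw of glass exactly as printed in the question or the answer.
Per-oxide target masses for 250.0 pbw glaze:
  Li2O: 3.242% × 250.0 = 8.105 pbw
  Al2O3: 21.58% × 250.0 = 53.95 pbw
  MgO: 7.732% × 250.0 = 19.33 pbw
  SiO2: 67.44% × 250.0 = 168.6 pbw
Sums-versus-targets review per the reported batch figures, relative to the basis at hand (delivered sums recover each target inside rounding margins):
  Li2O: 181.7·0.04460 = 8.104 pbw (target 8.105 pbw)
  Al2O3: 36.62·0.6535 + 181.7·0.1652 = 53.95 pbw (target 53.95 pbw)
  MgO: 11.80·0.4751 + 42.69·0.3215 = 19.33 pbw (target 19.33 pbw)
  SiO2: 42.69·0.6278 + 181.7·0.7803 = 168.6 pbw (target 168.6 pbw)
The glass-mass cross-check: whole batch net of LOI = 250.0 pbw (the targets, summed, come to 250.0 pbw; stated basis 250.0 pbw — rounding explains the deltas).
Batch grand total — Σ batch = 272.8 pbw; the LOI term Σ batch·LOI equals 22.85 pbw; yield, glass over the total, = 91.63%.

Revised batch per 250.0 pbw glaze:
  Raw E: 11.80 pbw
  Raw B: 42.69 pbw
  Material C: 36.62 pbw
  Source D: 181.7 pbw
Total batch = 272.8 pbw; LOI loss = 22.85 pbw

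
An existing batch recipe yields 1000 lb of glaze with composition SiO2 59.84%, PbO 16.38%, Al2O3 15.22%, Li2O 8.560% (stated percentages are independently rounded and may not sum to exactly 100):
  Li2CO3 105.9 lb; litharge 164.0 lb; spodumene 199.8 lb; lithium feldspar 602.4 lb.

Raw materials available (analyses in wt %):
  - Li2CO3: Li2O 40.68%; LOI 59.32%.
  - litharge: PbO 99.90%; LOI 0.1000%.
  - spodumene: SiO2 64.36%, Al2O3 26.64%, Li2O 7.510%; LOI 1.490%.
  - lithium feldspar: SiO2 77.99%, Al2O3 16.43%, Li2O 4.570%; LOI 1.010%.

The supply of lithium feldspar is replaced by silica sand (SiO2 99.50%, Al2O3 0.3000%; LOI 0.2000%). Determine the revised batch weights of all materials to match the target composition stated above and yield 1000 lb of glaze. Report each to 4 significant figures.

The whole derivation maintains full precision through every step — values along the way appear, with 4-significant-figure rounding, on the page — exactly one rounding is applied to every reported number — all derived quantities (ignition loss, glass mass, the four compositions, the totals, yield) are re-derived in full float precision from the weighed amounts for 1000 lb of glass precisely as stated by problem or answer.
Target oxide masses per 1000 lb glaze:
  SiO2: 59.84% × 1000 = 598.4 lb
  PbO: 16.38% × 1000 = 163.8 lb
  Al2O3: 15.22% × 1000 = 152.2 lb
  Li2O: 8.560% × 1000 = 85.60 lb
Verifying the oxide balance per the reported batch figures, under the basis named above (sum by sum, the targets are met given rounding of the digits):
  SiO2: 568.7·0.6436 + 233.6·0.9950 = 598.4 lb (target 598.4 lb)
  PbO: 164.0·0.9990 = 163.8 lb (target 163.8 lb)
  Al2O3: 568.7·0.2664 + 233.6·0.003000 = 152.2 lb (target 152.2 lb)
  Li2O: 105.4·0.4068 + 568.7·0.07510 = 85.59 lb (target 85.60 lb)
Glass-mass closure: whole batch net of LOI = 1000 lb (targets for the oxides total 1000 lb; with the basis standing at 1000 lb — any gap is answer rounding).
Batch grand total — Σ batch = 1072 lb; Σ batch·LOI gives LOI loss = 71.63 lb; yield: glass divided by total = 93.32%.

Revised batch per 1000 lb glaze:
  Li2CO3: 105.4 lb
  litharge: 164.0 lb
  spodumene: 568.7 lb
  silica sand: 233.6 lb
Total batch = 1072 lb; LOI loss = 71.63 lb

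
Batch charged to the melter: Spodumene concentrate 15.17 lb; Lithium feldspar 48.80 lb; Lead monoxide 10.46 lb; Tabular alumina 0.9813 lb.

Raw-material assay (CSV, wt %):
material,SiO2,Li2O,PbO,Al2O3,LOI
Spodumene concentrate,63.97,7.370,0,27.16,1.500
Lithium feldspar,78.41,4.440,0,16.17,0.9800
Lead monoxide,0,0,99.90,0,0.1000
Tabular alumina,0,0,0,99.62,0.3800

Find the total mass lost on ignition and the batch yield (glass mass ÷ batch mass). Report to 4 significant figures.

Working values are printed, with 4-significant-digit rounding, at each printed step. Every computation holds exact precision through every step. Exactly one rounding lands on every reported result; derived quantities (the yield, four oxide percentages, the totals, glass mass, LOI) are computed in exact precision using the weight values at 74.69 lb of glass as quoted within the problem or answer text.
Each material's LOI contribution:
  Spodumene concentrate: 15.17 × 0.01500 = 0.2276 lb
  Lithium feldspar: 48.80 × 0.009800 = 0.4782 lb
  Lead monoxide: 10.46 × 0.001000 = 0.01046 lb
  Tabular alumina: 0.9813 × 0.003800 = 0.003729 lb
Total LOI = 0.7200 lb
Glass = batch − LOI = 75.41 − 0.7200 = 74.69 lb

LOI loss = 0.7200 lb; glass = 74.69 lb; yield = 99.05%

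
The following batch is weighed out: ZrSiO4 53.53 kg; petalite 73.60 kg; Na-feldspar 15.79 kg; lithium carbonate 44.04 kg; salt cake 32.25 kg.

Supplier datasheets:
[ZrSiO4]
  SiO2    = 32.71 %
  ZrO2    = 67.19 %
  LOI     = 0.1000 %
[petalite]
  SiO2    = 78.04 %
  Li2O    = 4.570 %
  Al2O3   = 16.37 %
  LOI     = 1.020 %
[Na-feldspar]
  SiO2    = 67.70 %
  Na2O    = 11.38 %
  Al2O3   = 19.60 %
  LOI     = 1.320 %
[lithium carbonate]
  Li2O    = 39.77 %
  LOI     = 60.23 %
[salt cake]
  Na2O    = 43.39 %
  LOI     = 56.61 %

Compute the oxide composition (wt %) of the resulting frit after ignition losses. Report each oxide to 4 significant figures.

Glass mass = 173.4 kg (batch 219.2 − LOI 45.79).
Composition: SiO2 49.38%, ZrO2 20.74%, Na2O 9.105%, Li2O 12.04%, Al2O3 8.732%

Mid-chain values are displayed rounded to four significant digits; the whole derivation keeps full float precision in all steps. Every reported result is rounded just once; all derived quantities, which include glass mass, ignition loss, yield, the five compositions, totals, are rebuilt at exact precision, as they appear in the problem or the answer, starting from the weights on 173.4 kg of glass.
What the batch supplies per oxide:
  SiO2: 53.53·0.3271 + 73.60·0.7804 + 15.79·0.6770 = 85.64 kg
  ZrO2: 53.53·0.6719 = 35.97 kg
  Na2O: 15.79·0.1138 + 32.25·0.4339 = 15.79 kg
  Li2O: 73.60·0.04570 + 44.04·0.3977 = 20.88 kg
  Al2O3: 73.60·0.1637 + 15.79·0.1960 = 15.14 kg
LOI: 53.53·0.001000 + 73.60·0.01020 + 15.79·0.01320 + 44.04·0.6023 + 32.25·0.5661 = 45.79 kg
Glass mass = batch − LOI = 219.2 − 45.79 = 173.4 kg (= Σ oxide masses)
percent share: oxide ÷ glass, ×100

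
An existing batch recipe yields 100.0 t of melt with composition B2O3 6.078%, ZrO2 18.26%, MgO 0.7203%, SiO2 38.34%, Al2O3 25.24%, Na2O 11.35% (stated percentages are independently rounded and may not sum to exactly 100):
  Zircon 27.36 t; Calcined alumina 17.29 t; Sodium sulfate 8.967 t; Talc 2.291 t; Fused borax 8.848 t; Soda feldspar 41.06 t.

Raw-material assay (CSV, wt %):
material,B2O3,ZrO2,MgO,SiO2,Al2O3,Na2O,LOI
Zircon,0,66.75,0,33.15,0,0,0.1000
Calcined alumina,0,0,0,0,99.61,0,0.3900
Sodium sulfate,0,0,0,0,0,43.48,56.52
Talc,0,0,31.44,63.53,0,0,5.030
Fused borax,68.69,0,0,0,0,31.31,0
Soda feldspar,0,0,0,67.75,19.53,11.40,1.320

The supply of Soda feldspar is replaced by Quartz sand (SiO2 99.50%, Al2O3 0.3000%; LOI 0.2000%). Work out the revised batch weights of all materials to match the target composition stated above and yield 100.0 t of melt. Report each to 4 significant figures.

Intermediates are displayed, with 4-significant-figure rounding, when written out. The working math keeps exact precision from first step to last. A single rounding completes every reported number — the derived quantities, which include totals, yield, net glass mass, six oxide percentages, ignition loss, are re-derived at full precision, as given in either problem or answer, using the weight values on 100.0 t of glass.
Oxide mass targets, per 100.0 t melt:
  B2O3: 6.078% × 100.0 = 6.078 t
  ZrO2: 18.26% × 100.0 = 18.26 t
  MgO: 0.7203% × 100.0 = 0.7203 t
  SiO2: 38.34% × 100.0 = 38.34 t
  Al2O3: 25.24% × 100.0 = 25.24 t
  Na2O: 11.35% × 100.0 = 11.35 t
Balance tally, oxide-wise, given the weights on record, on the stated basis (summed amounts equal target values modulo rounding of the values):
  B2O3: 8.848·0.6869 = 6.078 t (target 6.078 t)
  ZrO2: 27.36·0.6675 = 18.26 t (target 18.26 t)
  MgO: 2.291·0.3144 = 0.7203 t (target 0.7203 t)
  SiO2: 27.36·0.3315 + 2.291·0.6353 + 27.96·0.9950 = 38.35 t (target 38.34 t)
  Al2O3: 25.25·0.9961 + 27.96·0.003000 = 25.24 t (target 25.24 t)
  Na2O: 19.73·0.4348 + 8.848·0.3131 = 11.35 t (target 11.35 t)
The glass-mass cross-check: batch total minus LOI = 99.99 t (the targets, summed, come to 99.99 t; against the stated basis, 100.0 t — rounding explains the deltas).
Batch grand total — Σ batch = 111.4 t; ignition loss, Σ(batch × LOI) = 11.45 t; yield: glass divided by total = 89.73%.

Revised batch per 100.0 t melt:
  Zircon: 27.36 t
  Calcined alumina: 25.25 t
  Sodium sulfate: 19.73 t
  Talc: 2.291 t
  Fused borax: 8.848 t
  Quartz sand: 27.96 t
Total batch = 111.4 t; LOI loss = 11.45 t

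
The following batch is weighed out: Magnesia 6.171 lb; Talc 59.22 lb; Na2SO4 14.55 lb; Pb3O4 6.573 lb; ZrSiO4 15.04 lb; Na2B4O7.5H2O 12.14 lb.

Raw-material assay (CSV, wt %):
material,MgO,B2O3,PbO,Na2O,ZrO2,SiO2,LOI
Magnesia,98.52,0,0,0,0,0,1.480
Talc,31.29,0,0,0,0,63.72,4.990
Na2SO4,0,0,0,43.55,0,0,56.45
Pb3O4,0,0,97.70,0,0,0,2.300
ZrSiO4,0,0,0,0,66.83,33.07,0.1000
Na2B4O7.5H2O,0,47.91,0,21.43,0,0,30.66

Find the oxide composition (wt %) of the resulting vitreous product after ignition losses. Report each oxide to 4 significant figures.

Full precision is held from first step to last — mid-chain values appear rounded to four significant figures within the worked lines; each reported value receives exactly one rounding — all derived quantities (glass mass, six oxide percentages, ignition loss, yield, the totals) are recomputed from the batch weights per 98.55 lb of glass at full float precision, exactly as printed in question or answer.
What the batch supplies per oxide:
  MgO: 6.171·0.9852 + 59.22·0.3129 = 24.61 lb
  B2O3: 12.14·0.4791 = 5.816 lb
  PbO: 6.573·0.9770 = 6.422 lb
  Na2O: 14.55·0.4355 + 12.14·0.2143 = 8.938 lb
  ZrO2: 15.04·0.6683 = 10.05 lb
  SiO2: 59.22·0.6372 + 15.04·0.3307 = 42.71 lb
LOI: 6.171·0.01480 + 59.22·0.04990 + 14.55·0.5645 + 6.573·0.02300 + 15.04·0.001000 + 12.14·0.3066 = 15.15 lb
The glass mass, total less LOI, = 113.7 − 15.15 = 98.55 lb (matching Σ of the oxides)
each oxide over glass, ×100, is wt %

Glass mass = 98.55 lb (batch 113.7 − LOI 15.15).
Composition: MgO 24.97%, B2O3 5.902%, PbO 6.517%, Na2O 9.070%, ZrO2 10.20%, SiO2 43.34%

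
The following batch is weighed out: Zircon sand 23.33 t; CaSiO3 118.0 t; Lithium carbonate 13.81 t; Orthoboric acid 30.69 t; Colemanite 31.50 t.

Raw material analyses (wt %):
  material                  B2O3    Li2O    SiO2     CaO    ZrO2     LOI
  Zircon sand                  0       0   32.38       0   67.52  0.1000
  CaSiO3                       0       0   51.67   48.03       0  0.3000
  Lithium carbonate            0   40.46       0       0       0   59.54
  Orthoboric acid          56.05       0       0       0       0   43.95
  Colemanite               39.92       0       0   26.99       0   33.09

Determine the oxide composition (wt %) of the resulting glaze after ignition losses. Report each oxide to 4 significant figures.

Rounding to four significant digits extends to each mid-chain value as displayed. The whole derivation maintains exact precision from start to finish; every reported value is rounded a single time. The derived quantities, including net glass mass, the yield, totals, five oxide percentages, ignition loss, are re-derived starting from the weights at 184.8 t of glass in full float precision as set out in either problem or answer.
Oxide-by-oxide delivered mass:
  B2O3: 30.69·0.5605 + 31.50·0.3992 = 29.78 t
  Li2O: 13.81·0.4046 = 5.588 t
  SiO2: 23.33·0.3238 + 118.0·0.5167 = 68.52 t
  CaO: 118.0·0.4803 + 31.50·0.2699 = 65.18 t
  ZrO2: 23.33·0.6752 = 15.75 t
LOI: 23.33·0.001000 + 118.0·0.003000 + 13.81·0.5954 + 30.69·0.4395 + 31.50·0.3309 = 32.51 t
Glass = total batch minus LOI = 217.3 − 32.51 = 184.8 t (matching Σ of the oxides)
percent share: oxide ÷ glass, ×100

Glass mass = 184.8 t (batch 217.3 − LOI 32.51).
Composition: B2O3 16.11%, Li2O 3.023%, SiO2 37.08%, CaO 35.27%, ZrO2 8.523%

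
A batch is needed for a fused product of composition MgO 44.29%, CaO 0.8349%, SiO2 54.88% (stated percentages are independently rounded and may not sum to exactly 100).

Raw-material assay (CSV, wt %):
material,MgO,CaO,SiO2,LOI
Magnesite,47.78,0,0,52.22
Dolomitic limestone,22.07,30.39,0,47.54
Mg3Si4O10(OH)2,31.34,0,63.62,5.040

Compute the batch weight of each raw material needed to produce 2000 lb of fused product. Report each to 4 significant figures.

Mid-chain values appear, rounded to 4 significant figures, at each printed step; all arithmetic maintains full precision at each step; every reported figure carries a single rounding. The derived quantities are computed using the weight values on 2000 lb of glass at full precision (ignition loss, yield, the three compositions, net glass mass, the totals), precisely as stated by the question or the answer.
Target oxide masses per 2000 lb fused product:
  MgO: 44.29% × 2000 = 885.8 lb
  CaO: 0.8349% × 2000 = 16.70 lb
  SiO2: 54.88% × 2000 = 1098 lb
Verifying the oxide balance per the reported batch figures, on the stated basis (sum by sum, the targets are met modulo rounding of the values):
  MgO: 696.9·0.4778 + 54.95·0.2207 + 1725·0.3134 = 885.7 lb (target 885.8 lb)
  CaO: 54.95·0.3039 = 16.70 lb (target 16.70 lb)
  SiO2: 1725·0.6362 = 1097 lb (target 1098 lb)
The glass-mass cross-check: net batch after ignition = 2000 lb (the targets, summed, come to 2000 lb; basis as stated: 2000 lb — differing by rounding only).
Batch total: Σ batch = 2477 lb; Σ batch·LOI gives LOI loss = 477.0 lb; as yield: glass ÷ batch → 80.74%.

Batch per 2000 lb fused product:
  Magnesite: 696.9 lb
  Dolomitic limestone: 54.95 lb
  Mg3Si4O10(OH)2: 1725 lb
Total batch = 2477 lb; LOI loss = 477.0 lb; yield = 80.74%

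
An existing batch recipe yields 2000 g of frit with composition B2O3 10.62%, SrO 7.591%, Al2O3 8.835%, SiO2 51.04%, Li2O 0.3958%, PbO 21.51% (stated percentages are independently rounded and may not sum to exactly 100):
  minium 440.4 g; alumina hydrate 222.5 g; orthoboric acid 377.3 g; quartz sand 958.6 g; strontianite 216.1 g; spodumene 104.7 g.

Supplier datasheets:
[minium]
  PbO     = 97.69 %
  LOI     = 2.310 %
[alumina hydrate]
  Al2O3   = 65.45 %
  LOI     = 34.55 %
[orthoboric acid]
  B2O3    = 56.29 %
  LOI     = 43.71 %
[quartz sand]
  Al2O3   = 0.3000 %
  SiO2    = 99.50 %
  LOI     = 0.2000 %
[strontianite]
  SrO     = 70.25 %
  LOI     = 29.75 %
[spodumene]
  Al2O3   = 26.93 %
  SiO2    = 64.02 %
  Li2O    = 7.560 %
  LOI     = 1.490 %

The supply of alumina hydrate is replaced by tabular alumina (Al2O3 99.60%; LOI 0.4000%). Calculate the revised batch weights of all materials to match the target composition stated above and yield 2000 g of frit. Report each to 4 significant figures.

All arithmetic maintains exact precision in every operation. Working values are displayed (rounded to four significant figures) on the page; each reported value takes a single rounding — all derived quantities are re-derived from the batch weights at 2000 g of glass in exact precision (yield, net glass mass, the six compositions, totals, LOI), exactly as shown in the problem or the answer.
Oxide mass targets, per 2000 g frit:
  B2O3: 10.62% × 2000 = 212.4 g
  SrO: 7.591% × 2000 = 151.8 g
  Al2O3: 8.835% × 2000 = 176.7 g
  SiO2: 51.04% × 2000 = 1021 g
  Li2O: 0.3958% × 2000 = 7.916 g
  PbO: 21.51% × 2000 = 430.2 g
Per-oxide balance check with the batch weights as given, per the basis as stated (sum by sum, the targets are met once rounding is allowed for):
  B2O3: 377.3·0.5629 = 212.4 g (target 212.4 g)
  SrO: 216.1·0.7025 = 151.8 g (target 151.8 g)
  Al2O3: 146.2·0.9960 + 958.6·0.003000 + 104.7·0.2693 = 176.7 g (target 176.7 g)
  SiO2: 958.6·0.9950 + 104.7·0.6402 = 1021 g (target 1021 g)
  Li2O: 104.7·0.07560 = 7.915 g (target 7.916 g)
  PbO: 440.4·0.9769 = 430.2 g (target 430.2 g)
Consistency of the glass mass: batch total minus LOI = 2000 g (per-oxide target masses sum to 2000 g; with the basis standing at 2000 g — gaps are rounding artifacts).
Summing the batch: Σ batch = 2243 g; loss to ignition Σ batch·LOI = 243.4 g; yield = glass ÷ total batch = 89.15%.

Revised batch per 2000 g frit:
  minium: 440.4 g
  tabular alumina: 146.2 g
  orthoboric acid: 377.3 g
  quartz sand: 958.6 g
  strontianite: 216.1 g
  spodumene: 104.7 g
Total batch = 2243 g; LOI loss = 243.4 g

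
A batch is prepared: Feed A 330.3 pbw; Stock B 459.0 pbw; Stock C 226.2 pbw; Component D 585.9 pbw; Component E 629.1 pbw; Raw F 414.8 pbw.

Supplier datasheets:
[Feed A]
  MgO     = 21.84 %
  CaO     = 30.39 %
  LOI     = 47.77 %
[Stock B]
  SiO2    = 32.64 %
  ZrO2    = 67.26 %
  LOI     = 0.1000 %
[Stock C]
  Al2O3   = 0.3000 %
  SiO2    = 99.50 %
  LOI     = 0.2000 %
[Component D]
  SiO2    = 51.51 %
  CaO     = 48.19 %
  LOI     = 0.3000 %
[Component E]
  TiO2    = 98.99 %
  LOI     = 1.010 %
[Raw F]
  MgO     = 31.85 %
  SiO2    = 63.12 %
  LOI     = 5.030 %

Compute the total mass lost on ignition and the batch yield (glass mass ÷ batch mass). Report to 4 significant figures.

Working values appear with 4-significant-figure rounding between the steps — the whole derivation keeps exact precision throughout — each reported figure is rounded a single time. The derived quantities (yield, six oxide percentages, LOI, the totals, net glass mass) are re-derived from the weighed amounts at 2458 pbw of glass in full precision, as written in the question or the answer.
Loss on ignition, line by line:
  Feed A: 330.3 × 0.4777 = 157.8 pbw
  Stock B: 459.0 × 0.001000 = 0.4590 pbw
  Stock C: 226.2 × 0.002000 = 0.4524 pbw
  Component D: 585.9 × 0.003000 = 1.758 pbw
  Component E: 629.1 × 0.01010 = 6.354 pbw
  Raw F: 414.8 × 0.05030 = 20.86 pbw
Total LOI = 187.7 pbw
Glass = batch − LOI = 2645 − 187.7 = 2458 pbw

LOI loss = 187.7 pbw; glass = 2458 pbw; yield = 92.91%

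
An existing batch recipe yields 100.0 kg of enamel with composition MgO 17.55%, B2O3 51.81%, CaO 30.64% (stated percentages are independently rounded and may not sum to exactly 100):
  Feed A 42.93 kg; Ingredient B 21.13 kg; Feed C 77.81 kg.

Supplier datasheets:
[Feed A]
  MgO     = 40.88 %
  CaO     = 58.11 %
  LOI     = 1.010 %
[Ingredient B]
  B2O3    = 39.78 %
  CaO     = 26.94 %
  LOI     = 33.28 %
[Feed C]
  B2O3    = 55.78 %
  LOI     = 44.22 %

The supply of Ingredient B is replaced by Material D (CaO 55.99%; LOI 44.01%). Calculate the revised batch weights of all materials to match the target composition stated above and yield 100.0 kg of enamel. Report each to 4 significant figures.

Working values are displayed rounded off to 4 significant figures when written out; all arithmetic carries full float precision all the way through; a single rounding finalizes every reported number; derived quantities (the totals, the yield, the three compositions, ignition loss, net glass mass) are re-derived from the weighed amounts for 100.0 kg of glass in exact precision exactly as shown in the problem or answer text.
Per-oxide target masses for 100.0 kg enamel:
  MgO: 17.55% × 100.0 = 17.55 kg
  B2O3: 51.81% × 100.0 = 51.81 kg
  CaO: 30.64% × 100.0 = 30.64 kg
A balance pass over the oxides, using the reported weights, against the basis in use (target by target, the sums agree inside rounding margins):
  MgO: 42.93·0.4088 = 17.55 kg (target 17.55 kg)
  B2O3: 92.88·0.5578 = 51.81 kg (target 51.81 kg)
  CaO: 42.93·0.5811 + 10.17·0.5599 = 30.64 kg (target 30.64 kg)
Glass-mass bookkeeping: Σ batch − LOI loss = 100.0 kg (per-oxide target masses sum to 100.0 kg; the stated basis being 100.0 kg — gaps are rounding artifacts).
Adding the batch up: Σ batch = 146.0 kg; ignition loss, Σ(batch × LOI) = 45.98 kg; the yield ratio, glass ÷ batch: 68.50%.

Revised batch per 100.0 kg enamel:
  Feed A: 42.93 kg
  Material D: 10.17 kg
  Feed C: 92.88 kg
Total batch = 146.0 kg; LOI loss = 45.98 kg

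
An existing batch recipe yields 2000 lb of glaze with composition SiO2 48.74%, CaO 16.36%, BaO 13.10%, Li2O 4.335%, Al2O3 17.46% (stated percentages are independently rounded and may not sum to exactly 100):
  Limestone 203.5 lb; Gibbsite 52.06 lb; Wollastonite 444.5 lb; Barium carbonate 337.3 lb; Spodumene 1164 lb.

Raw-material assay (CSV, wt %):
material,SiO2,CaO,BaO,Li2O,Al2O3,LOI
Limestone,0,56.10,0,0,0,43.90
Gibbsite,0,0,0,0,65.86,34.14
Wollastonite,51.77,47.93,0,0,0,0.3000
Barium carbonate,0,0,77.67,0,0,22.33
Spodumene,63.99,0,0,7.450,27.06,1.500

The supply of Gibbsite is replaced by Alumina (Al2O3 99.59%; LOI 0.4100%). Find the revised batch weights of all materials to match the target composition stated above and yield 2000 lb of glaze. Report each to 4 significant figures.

Revised batch per 2000 lb glaze:
  Limestone: 203.5 lb
  Alumina: 34.43 lb
  Wollastonite: 444.5 lb
  Barium carbonate: 337.3 lb
  Spodumene: 1164 lb
Total batch = 2184 lb; LOI loss = 183.6 lb

The working math holds full precision throughout — the intermediate values are shown, rounded to four significant digits, when written out. Each reported figure receives exactly one rounding. Derived quantities (net glass mass, ignition loss, the totals, yield, the five compositions) are re-derived starting from the weights at 2000 lb of glass at exact precision exactly as printed in either problem or answer.
Oxide-by-oxide targets in 2000 lb glaze:
  SiO2: 48.74% × 2000 = 974.8 lb
  CaO: 16.36% × 2000 = 327.2 lb
  BaO: 13.10% × 2000 = 262.0 lb
  Li2O: 4.335% × 2000 = 86.70 lb
  Al2O3: 17.46% × 2000 = 349.2 lb
Balance tally, oxide-wise, applying the batch weights above, per the basis as stated (oxide sums agree with the targets modulo rounding of the values):
  SiO2: 444.5·0.5177 + 1164·0.6399 = 975.0 lb (target 974.8 lb)
  CaO: 203.5·0.5610 + 444.5·0.4793 = 327.2 lb (target 327.2 lb)
  BaO: 337.3·0.7767 = 262.0 lb (target 262.0 lb)
  Li2O: 1164·0.07450 = 86.72 lb (target 86.70 lb)
  Al2O3: 34.43·0.9959 + 1164·0.2706 = 349.3 lb (target 349.2 lb)
Glass mass check: total batch − LOI = 2000 lb (the Σ of target masses is 2000 lb; versus the stated basis of 2000 lb — a pure rounding effect).
Summing the batch: Σ batch = 2184 lb; Σ batch·LOI gives LOI loss = 183.6 lb; yield, glass over the total, = 91.59%.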